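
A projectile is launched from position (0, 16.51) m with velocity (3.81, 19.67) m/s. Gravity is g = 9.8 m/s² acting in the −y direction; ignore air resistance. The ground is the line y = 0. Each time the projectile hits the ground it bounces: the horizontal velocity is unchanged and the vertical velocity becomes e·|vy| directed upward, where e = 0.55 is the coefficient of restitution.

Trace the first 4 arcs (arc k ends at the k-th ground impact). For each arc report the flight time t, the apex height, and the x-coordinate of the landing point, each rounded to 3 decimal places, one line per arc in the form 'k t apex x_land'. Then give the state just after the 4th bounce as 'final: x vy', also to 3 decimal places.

Arc 1: start y=16.510, vy=19.670 → t=4.727, apex=36.250, x_land=18.010, impact vy=-26.655
  bounce: vy ← 0.55·26.655 = 14.660
Arc 2: start y=0.000, vy=14.660 → t=2.992, apex=10.966, x_land=29.409, impact vy=-14.660
  bounce: vy ← 0.55·14.660 = 8.063
Arc 3: start y=0.000, vy=8.063 → t=1.646, apex=3.317, x_land=35.679, impact vy=-8.063
  bounce: vy ← 0.55·8.063 = 4.435
Arc 4: start y=0.000, vy=4.435 → t=0.905, apex=1.003, x_land=39.127, impact vy=-4.435
  bounce: vy ← 0.55·4.435 = 2.439

1 4.727 36.250 18.010
2 2.992 10.966 29.409
3 1.646 3.317 35.679
4 0.905 1.003 39.127
final: 39.127 2.439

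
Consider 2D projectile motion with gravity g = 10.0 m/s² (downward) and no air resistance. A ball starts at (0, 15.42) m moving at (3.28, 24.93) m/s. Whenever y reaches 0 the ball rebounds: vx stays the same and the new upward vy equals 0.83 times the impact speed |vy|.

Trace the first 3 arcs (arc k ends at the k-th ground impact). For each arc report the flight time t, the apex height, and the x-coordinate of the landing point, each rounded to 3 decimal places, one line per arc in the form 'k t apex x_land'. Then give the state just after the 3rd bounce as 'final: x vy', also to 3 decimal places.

1 5.542 46.495 18.179
2 5.062 32.031 34.783
3 4.202 22.066 48.564
final: 48.564 17.436

Arc 1: start y=15.420, vy=24.930 → t=5.542, apex=46.495, x_land=18.179, impact vy=-30.494
  bounce: vy ← 0.83·30.494 = 25.310
Arc 2: start y=0.000, vy=25.310 → t=5.062, apex=32.031, x_land=34.783, impact vy=-25.310
  bounce: vy ← 0.83·25.310 = 21.008
Arc 3: start y=0.000, vy=21.008 → t=4.202, apex=22.066, x_land=48.564, impact vy=-21.008
  bounce: vy ← 0.83·21.008 = 17.436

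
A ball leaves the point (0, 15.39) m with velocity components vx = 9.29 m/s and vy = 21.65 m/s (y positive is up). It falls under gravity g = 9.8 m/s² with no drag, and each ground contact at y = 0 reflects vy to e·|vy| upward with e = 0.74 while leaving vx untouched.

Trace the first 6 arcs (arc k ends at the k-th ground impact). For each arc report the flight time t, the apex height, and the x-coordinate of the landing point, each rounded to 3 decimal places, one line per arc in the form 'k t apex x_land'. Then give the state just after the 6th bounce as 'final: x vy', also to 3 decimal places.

1 5.041 39.304 46.834
2 4.192 21.523 85.775
3 3.102 11.786 114.591
4 2.295 6.454 135.914
5 1.699 3.534 151.694
6 1.257 1.935 163.371
final: 163.371 4.558

Arc 1: start y=15.390, vy=21.650 → t=5.041, apex=39.304, x_land=46.834, impact vy=-27.755
  bounce: vy ← 0.74·27.755 = 20.539
Arc 2: start y=0.000, vy=20.539 → t=4.192, apex=21.523, x_land=85.775, impact vy=-20.539
  bounce: vy ← 0.74·20.539 = 15.199
Arc 3: start y=0.000, vy=15.199 → t=3.102, apex=11.786, x_land=114.591, impact vy=-15.199
  bounce: vy ← 0.74·15.199 = 11.247
Arc 4: start y=0.000, vy=11.247 → t=2.295, apex=6.454, x_land=135.914, impact vy=-11.247
  bounce: vy ← 0.74·11.247 = 8.323
Arc 5: start y=0.000, vy=8.323 → t=1.699, apex=3.534, x_land=151.694, impact vy=-8.323
  bounce: vy ← 0.74·8.323 = 6.159
Arc 6: start y=0.000, vy=6.159 → t=1.257, apex=1.935, x_land=163.371, impact vy=-6.159
  bounce: vy ← 0.74·6.159 = 4.558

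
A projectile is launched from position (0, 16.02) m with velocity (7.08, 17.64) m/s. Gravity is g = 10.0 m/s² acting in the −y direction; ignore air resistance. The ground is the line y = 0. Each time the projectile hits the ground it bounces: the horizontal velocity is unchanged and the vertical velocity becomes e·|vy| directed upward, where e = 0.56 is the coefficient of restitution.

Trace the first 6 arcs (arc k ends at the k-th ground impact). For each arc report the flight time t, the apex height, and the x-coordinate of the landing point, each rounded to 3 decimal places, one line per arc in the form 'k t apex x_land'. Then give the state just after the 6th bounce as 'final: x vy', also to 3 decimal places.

Arc 1: start y=16.020, vy=17.640 → t=4.277, apex=31.578, x_land=30.282, impact vy=-25.131
  bounce: vy ← 0.56·25.131 = 14.073
Arc 2: start y=0.000, vy=14.073 → t=2.815, apex=9.903, x_land=50.210, impact vy=-14.073
  bounce: vy ← 0.56·14.073 = 7.881
Arc 3: start y=0.000, vy=7.881 → t=1.576, apex=3.106, x_land=61.369, impact vy=-7.881
  bounce: vy ← 0.56·7.881 = 4.413
Arc 4: start y=0.000, vy=4.413 → t=0.883, apex=0.974, x_land=67.619, impact vy=-4.413
  bounce: vy ← 0.56·4.413 = 2.472
Arc 5: start y=0.000, vy=2.472 → t=0.494, apex=0.305, x_land=71.119, impact vy=-2.472
  bounce: vy ← 0.56·2.472 = 1.384
Arc 6: start y=0.000, vy=1.384 → t=0.277, apex=0.096, x_land=73.078, impact vy=-1.384
  bounce: vy ← 0.56·1.384 = 0.775

1 4.277 31.578 30.282
2 2.815 9.903 50.210
3 1.576 3.106 61.369
4 0.883 0.974 67.619
5 0.494 0.305 71.119
6 0.277 0.096 73.078
final: 73.078 0.775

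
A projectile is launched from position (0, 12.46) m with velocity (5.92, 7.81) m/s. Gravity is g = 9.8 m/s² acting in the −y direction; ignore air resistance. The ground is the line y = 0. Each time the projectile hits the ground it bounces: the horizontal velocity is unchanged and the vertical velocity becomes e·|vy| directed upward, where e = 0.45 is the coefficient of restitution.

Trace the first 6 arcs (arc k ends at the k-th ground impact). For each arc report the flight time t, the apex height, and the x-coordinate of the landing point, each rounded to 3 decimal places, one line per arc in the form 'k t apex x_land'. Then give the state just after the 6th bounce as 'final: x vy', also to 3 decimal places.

Arc 1: start y=12.460, vy=7.810 → t=2.580, apex=15.572, x_land=15.271, impact vy=-17.470
  bounce: vy ← 0.45·17.470 = 7.862
Arc 2: start y=0.000, vy=7.862 → t=1.604, apex=3.153, x_land=24.770, impact vy=-7.862
  bounce: vy ← 0.45·7.862 = 3.538
Arc 3: start y=0.000, vy=3.538 → t=0.722, apex=0.639, x_land=29.044, impact vy=-3.538
  bounce: vy ← 0.45·3.538 = 1.592
Arc 4: start y=0.000, vy=1.592 → t=0.325, apex=0.129, x_land=30.967, impact vy=-1.592
  bounce: vy ← 0.45·1.592 = 0.716
Arc 5: start y=0.000, vy=0.716 → t=0.146, apex=0.026, x_land=31.833, impact vy=-0.716
  bounce: vy ← 0.45·0.716 = 0.322
Arc 6: start y=0.000, vy=0.322 → t=0.066, apex=0.005, x_land=32.222, impact vy=-0.322
  bounce: vy ← 0.45·0.322 = 0.145

1 2.580 15.572 15.271
2 1.604 3.153 24.770
3 0.722 0.639 29.044
4 0.325 0.129 30.967
5 0.146 0.026 31.833
6 0.066 0.005 32.222
final: 32.222 0.145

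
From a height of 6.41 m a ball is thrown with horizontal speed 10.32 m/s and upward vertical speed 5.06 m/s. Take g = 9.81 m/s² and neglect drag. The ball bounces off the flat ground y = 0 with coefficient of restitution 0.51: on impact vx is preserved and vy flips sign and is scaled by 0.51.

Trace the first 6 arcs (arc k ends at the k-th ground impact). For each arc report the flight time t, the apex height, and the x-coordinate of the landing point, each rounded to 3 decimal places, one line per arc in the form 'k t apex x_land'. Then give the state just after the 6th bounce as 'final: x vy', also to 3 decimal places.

Arc 1: start y=6.410, vy=5.060 → t=1.770, apex=7.715, x_land=18.266, impact vy=-12.303
  bounce: vy ← 0.51·12.303 = 6.275
Arc 2: start y=0.000, vy=6.275 → t=1.279, apex=2.007, x_land=31.467, impact vy=-6.275
  bounce: vy ← 0.51·6.275 = 3.200
Arc 3: start y=0.000, vy=3.200 → t=0.652, apex=0.522, x_land=38.200, impact vy=-3.200
  bounce: vy ← 0.51·3.200 = 1.632
Arc 4: start y=0.000, vy=1.632 → t=0.333, apex=0.136, x_land=41.634, impact vy=-1.632
  bounce: vy ← 0.51·1.632 = 0.832
Arc 5: start y=0.000, vy=0.832 → t=0.170, apex=0.035, x_land=43.385, impact vy=-0.832
  bounce: vy ← 0.51·0.832 = 0.424
Arc 6: start y=0.000, vy=0.424 → t=0.087, apex=0.009, x_land=44.278, impact vy=-0.424
  bounce: vy ← 0.51·0.424 = 0.216

1 1.770 7.715 18.266
2 1.279 2.007 31.467
3 0.652 0.522 38.200
4 0.333 0.136 41.634
5 0.170 0.035 43.385
6 0.087 0.009 44.278
final: 44.278 0.216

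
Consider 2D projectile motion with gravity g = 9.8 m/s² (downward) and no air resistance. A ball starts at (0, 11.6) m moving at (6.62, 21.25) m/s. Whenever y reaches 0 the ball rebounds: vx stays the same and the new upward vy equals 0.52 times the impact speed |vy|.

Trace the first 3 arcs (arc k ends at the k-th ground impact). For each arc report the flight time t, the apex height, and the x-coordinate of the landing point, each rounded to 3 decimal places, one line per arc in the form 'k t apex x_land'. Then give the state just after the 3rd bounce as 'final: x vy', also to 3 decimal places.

Arc 1: start y=11.600, vy=21.250 → t=4.827, apex=34.639, x_land=31.956, impact vy=-26.056
  bounce: vy ← 0.52·26.056 = 13.549
Arc 2: start y=0.000, vy=13.549 → t=2.765, apex=9.366, x_land=50.261, impact vy=-13.549
  bounce: vy ← 0.52·13.549 = 7.046
Arc 3: start y=0.000, vy=7.046 → t=1.438, apex=2.533, x_land=59.780, impact vy=-7.046
  bounce: vy ← 0.52·7.046 = 3.664

1 4.827 34.639 31.956
2 2.765 9.366 50.261
3 1.438 2.533 59.780
final: 59.780 3.664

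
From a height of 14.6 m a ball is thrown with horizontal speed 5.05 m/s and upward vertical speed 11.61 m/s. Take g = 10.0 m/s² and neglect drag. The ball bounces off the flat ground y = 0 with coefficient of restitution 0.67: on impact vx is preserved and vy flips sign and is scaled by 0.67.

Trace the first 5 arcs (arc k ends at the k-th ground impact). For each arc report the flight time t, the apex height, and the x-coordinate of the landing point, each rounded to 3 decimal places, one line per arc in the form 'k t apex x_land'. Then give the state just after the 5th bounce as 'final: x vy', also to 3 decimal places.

1 3.227 21.340 16.296
2 2.768 9.579 30.276
3 1.855 4.300 39.642
4 1.243 1.930 45.918
5 0.833 0.867 50.122
final: 50.122 2.789

Arc 1: start y=14.600, vy=11.610 → t=3.227, apex=21.340, x_land=16.296, impact vy=-20.659
  bounce: vy ← 0.67·20.659 = 13.841
Arc 2: start y=0.000, vy=13.841 → t=2.768, apex=9.579, x_land=30.276, impact vy=-13.841
  bounce: vy ← 0.67·13.841 = 9.274
Arc 3: start y=0.000, vy=9.274 → t=1.855, apex=4.300, x_land=39.642, impact vy=-9.274
  bounce: vy ← 0.67·9.274 = 6.213
Arc 4: start y=0.000, vy=6.213 → t=1.243, apex=1.930, x_land=45.918, impact vy=-6.213
  bounce: vy ← 0.67·6.213 = 4.163
Arc 5: start y=0.000, vy=4.163 → t=0.833, apex=0.867, x_land=50.122, impact vy=-4.163
  bounce: vy ← 0.67·4.163 = 2.789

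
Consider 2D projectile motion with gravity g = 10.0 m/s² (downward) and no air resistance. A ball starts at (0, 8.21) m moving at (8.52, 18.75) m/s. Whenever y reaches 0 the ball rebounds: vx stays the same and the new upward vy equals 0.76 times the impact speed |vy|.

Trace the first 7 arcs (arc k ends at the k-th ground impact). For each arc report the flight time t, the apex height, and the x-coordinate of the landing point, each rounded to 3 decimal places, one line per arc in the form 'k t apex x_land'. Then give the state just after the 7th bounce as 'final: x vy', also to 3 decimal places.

1 4.146 25.788 35.324
2 3.452 14.895 64.735
3 2.624 8.603 87.087
4 1.994 4.969 104.075
5 1.515 2.870 116.986
6 1.152 1.658 126.798
7 0.875 0.958 134.255
final: 134.255 3.326

Arc 1: start y=8.210, vy=18.750 → t=4.146, apex=25.788, x_land=35.324, impact vy=-22.710
  bounce: vy ← 0.76·22.710 = 17.260
Arc 2: start y=0.000, vy=17.260 → t=3.452, apex=14.895, x_land=64.735, impact vy=-17.260
  bounce: vy ← 0.76·17.260 = 13.118
Arc 3: start y=0.000, vy=13.118 → t=2.624, apex=8.603, x_land=87.087, impact vy=-13.118
  bounce: vy ← 0.76·13.118 = 9.969
Arc 4: start y=0.000, vy=9.969 → t=1.994, apex=4.969, x_land=104.075, impact vy=-9.969
  bounce: vy ← 0.76·9.969 = 7.577
Arc 5: start y=0.000, vy=7.577 → t=1.515, apex=2.870, x_land=116.986, impact vy=-7.577
  bounce: vy ← 0.76·7.577 = 5.758
Arc 6: start y=0.000, vy=5.758 → t=1.152, apex=1.658, x_land=126.798, impact vy=-5.758
  bounce: vy ← 0.76·5.758 = 4.376
Arc 7: start y=0.000, vy=4.376 → t=0.875, apex=0.958, x_land=134.255, impact vy=-4.376
  bounce: vy ← 0.76·4.376 = 3.326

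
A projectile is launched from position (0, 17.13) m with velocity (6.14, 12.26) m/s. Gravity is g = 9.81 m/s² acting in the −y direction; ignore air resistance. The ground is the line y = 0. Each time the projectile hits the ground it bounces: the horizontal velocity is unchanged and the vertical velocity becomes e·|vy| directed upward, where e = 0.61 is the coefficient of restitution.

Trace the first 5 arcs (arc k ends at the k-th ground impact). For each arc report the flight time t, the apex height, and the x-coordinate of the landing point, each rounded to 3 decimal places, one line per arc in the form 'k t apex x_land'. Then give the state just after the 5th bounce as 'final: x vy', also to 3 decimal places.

Arc 1: start y=17.130, vy=12.260 → t=3.498, apex=24.791, x_land=21.477, impact vy=-22.054
  bounce: vy ← 0.61·22.054 = 13.453
Arc 2: start y=0.000, vy=13.453 → t=2.743, apex=9.225, x_land=38.318, impact vy=-13.453
  bounce: vy ← 0.61·13.453 = 8.206
Arc 3: start y=0.000, vy=8.206 → t=1.673, apex=3.433, x_land=48.590, impact vy=-8.206
  bounce: vy ← 0.61·8.206 = 5.006
Arc 4: start y=0.000, vy=5.006 → t=1.021, apex=1.277, x_land=54.857, impact vy=-5.006
  bounce: vy ← 0.61·5.006 = 3.054
Arc 5: start y=0.000, vy=3.054 → t=0.623, apex=0.475, x_land=58.679, impact vy=-3.054
  bounce: vy ← 0.61·3.054 = 1.863

1 3.498 24.791 21.477
2 2.743 9.225 38.318
3 1.673 3.433 48.590
4 1.021 1.277 54.857
5 0.623 0.475 58.679
final: 58.679 1.863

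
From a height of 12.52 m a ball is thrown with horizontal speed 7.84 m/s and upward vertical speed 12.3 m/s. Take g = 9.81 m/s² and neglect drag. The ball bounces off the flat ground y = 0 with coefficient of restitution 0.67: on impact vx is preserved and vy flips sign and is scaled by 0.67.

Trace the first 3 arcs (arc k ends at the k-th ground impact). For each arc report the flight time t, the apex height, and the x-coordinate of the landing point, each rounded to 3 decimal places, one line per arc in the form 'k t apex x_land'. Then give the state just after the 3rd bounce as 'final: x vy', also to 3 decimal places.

1 3.285 20.231 25.752
2 2.721 9.082 47.088
3 1.823 4.077 61.383
final: 61.383 5.992

Arc 1: start y=12.520, vy=12.300 → t=3.285, apex=20.231, x_land=25.752, impact vy=-19.923
  bounce: vy ← 0.67·19.923 = 13.349
Arc 2: start y=0.000, vy=13.349 → t=2.721, apex=9.082, x_land=47.088, impact vy=-13.349
  bounce: vy ← 0.67·13.349 = 8.944
Arc 3: start y=0.000, vy=8.944 → t=1.823, apex=4.077, x_land=61.383, impact vy=-8.944
  bounce: vy ← 0.67·8.944 = 5.992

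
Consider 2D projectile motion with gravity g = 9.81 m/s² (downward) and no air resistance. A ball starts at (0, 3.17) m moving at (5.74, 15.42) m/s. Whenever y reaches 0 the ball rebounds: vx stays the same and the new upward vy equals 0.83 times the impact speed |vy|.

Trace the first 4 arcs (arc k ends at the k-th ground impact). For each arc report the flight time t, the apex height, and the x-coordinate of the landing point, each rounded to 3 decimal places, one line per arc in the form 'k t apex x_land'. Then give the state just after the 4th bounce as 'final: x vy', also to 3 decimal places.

1 3.337 15.289 19.157
2 2.931 10.533 35.979
3 2.433 7.256 49.942
4 2.019 4.999 61.531
final: 61.531 8.220

Arc 1: start y=3.170, vy=15.420 → t=3.337, apex=15.289, x_land=19.157, impact vy=-17.320
  bounce: vy ← 0.83·17.320 = 14.375
Arc 2: start y=0.000, vy=14.375 → t=2.931, apex=10.533, x_land=35.979, impact vy=-14.375
  bounce: vy ← 0.83·14.375 = 11.932
Arc 3: start y=0.000, vy=11.932 → t=2.433, apex=7.256, x_land=49.942, impact vy=-11.932
  bounce: vy ← 0.83·11.932 = 9.903
Arc 4: start y=0.000, vy=9.903 → t=2.019, apex=4.999, x_land=61.531, impact vy=-9.903
  bounce: vy ← 0.83·9.903 = 8.220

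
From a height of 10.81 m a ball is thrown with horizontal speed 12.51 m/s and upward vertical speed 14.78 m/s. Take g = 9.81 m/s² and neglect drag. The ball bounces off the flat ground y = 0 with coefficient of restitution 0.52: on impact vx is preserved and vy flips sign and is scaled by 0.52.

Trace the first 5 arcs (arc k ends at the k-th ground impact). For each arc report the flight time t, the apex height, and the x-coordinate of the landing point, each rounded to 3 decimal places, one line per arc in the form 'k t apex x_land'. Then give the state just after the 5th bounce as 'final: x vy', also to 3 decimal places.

1 3.622 21.944 45.308
2 2.200 5.934 72.827
3 1.144 1.604 87.137
4 0.595 0.434 94.578
5 0.309 0.117 98.447
final: 98.447 0.789

Arc 1: start y=10.810, vy=14.780 → t=3.622, apex=21.944, x_land=45.308, impact vy=-20.749
  bounce: vy ← 0.52·20.749 = 10.790
Arc 2: start y=0.000, vy=10.790 → t=2.200, apex=5.934, x_land=72.827, impact vy=-10.790
  bounce: vy ← 0.52·10.790 = 5.611
Arc 3: start y=0.000, vy=5.611 → t=1.144, apex=1.604, x_land=87.137, impact vy=-5.611
  bounce: vy ← 0.52·5.611 = 2.918
Arc 4: start y=0.000, vy=2.918 → t=0.595, apex=0.434, x_land=94.578, impact vy=-2.918
  bounce: vy ← 0.52·2.918 = 1.517
Arc 5: start y=0.000, vy=1.517 → t=0.309, apex=0.117, x_land=98.447, impact vy=-1.517
  bounce: vy ← 0.52·1.517 = 0.789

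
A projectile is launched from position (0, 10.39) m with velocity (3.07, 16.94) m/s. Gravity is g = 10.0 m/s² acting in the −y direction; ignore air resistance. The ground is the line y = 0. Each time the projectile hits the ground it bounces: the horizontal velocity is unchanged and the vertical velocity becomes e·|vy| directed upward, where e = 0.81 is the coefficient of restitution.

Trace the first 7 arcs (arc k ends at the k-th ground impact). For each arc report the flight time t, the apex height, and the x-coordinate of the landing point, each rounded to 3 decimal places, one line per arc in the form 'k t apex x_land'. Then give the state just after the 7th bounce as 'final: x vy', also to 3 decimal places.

Arc 1: start y=10.390, vy=16.940 → t=3.918, apex=24.738, x_land=12.029, impact vy=-22.243
  bounce: vy ← 0.81·22.243 = 18.017
Arc 2: start y=0.000, vy=18.017 → t=3.603, apex=16.231, x_land=23.092, impact vy=-18.017
  bounce: vy ← 0.81·18.017 = 14.594
Arc 3: start y=0.000, vy=14.594 → t=2.919, apex=10.649, x_land=32.052, impact vy=-14.594
  bounce: vy ← 0.81·14.594 = 11.821
Arc 4: start y=0.000, vy=11.821 → t=2.364, apex=6.987, x_land=39.310, impact vy=-11.821
  bounce: vy ← 0.81·11.821 = 9.575
Arc 5: start y=0.000, vy=9.575 → t=1.915, apex=4.584, x_land=45.189, impact vy=-9.575
  bounce: vy ← 0.81·9.575 = 7.756
Arc 6: start y=0.000, vy=7.756 → t=1.551, apex=3.008, x_land=49.952, impact vy=-7.756
  bounce: vy ← 0.81·7.756 = 6.282
Arc 7: start y=0.000, vy=6.282 → t=1.256, apex=1.973, x_land=53.809, impact vy=-6.282
  bounce: vy ← 0.81·6.282 = 5.089

1 3.918 24.738 12.029
2 3.603 16.231 23.092
3 2.919 10.649 32.052
4 2.364 6.987 39.310
5 1.915 4.584 45.189
6 1.551 3.008 49.952
7 1.256 1.973 53.809
final: 53.809 5.089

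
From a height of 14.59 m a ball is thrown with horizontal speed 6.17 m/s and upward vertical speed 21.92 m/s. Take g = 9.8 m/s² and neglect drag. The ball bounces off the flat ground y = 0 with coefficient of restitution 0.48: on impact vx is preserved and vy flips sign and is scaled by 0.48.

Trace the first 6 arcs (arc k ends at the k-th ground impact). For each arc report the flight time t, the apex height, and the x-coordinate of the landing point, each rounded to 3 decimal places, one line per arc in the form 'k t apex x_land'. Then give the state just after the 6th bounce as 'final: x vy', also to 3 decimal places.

Arc 1: start y=14.590, vy=21.920 → t=5.062, apex=39.105, x_land=31.231, impact vy=-27.685
  bounce: vy ← 0.48·27.685 = 13.289
Arc 2: start y=0.000, vy=13.289 → t=2.712, apex=9.010, x_land=47.964, impact vy=-13.289
  bounce: vy ← 0.48·13.289 = 6.379
Arc 3: start y=0.000, vy=6.379 → t=1.302, apex=2.076, x_land=55.996, impact vy=-6.379
  bounce: vy ← 0.48·6.379 = 3.062
Arc 4: start y=0.000, vy=3.062 → t=0.625, apex=0.478, x_land=59.851, impact vy=-3.062
  bounce: vy ← 0.48·3.062 = 1.470
Arc 5: start y=0.000, vy=1.470 → t=0.300, apex=0.110, x_land=61.701, impact vy=-1.470
  bounce: vy ← 0.48·1.470 = 0.705
Arc 6: start y=0.000, vy=0.705 → t=0.144, apex=0.025, x_land=62.590, impact vy=-0.705
  bounce: vy ← 0.48·0.705 = 0.339

1 5.062 39.105 31.231
2 2.712 9.010 47.964
3 1.302 2.076 55.996
4 0.625 0.478 59.851
5 0.300 0.110 61.701
6 0.144 0.025 62.590
final: 62.590 0.339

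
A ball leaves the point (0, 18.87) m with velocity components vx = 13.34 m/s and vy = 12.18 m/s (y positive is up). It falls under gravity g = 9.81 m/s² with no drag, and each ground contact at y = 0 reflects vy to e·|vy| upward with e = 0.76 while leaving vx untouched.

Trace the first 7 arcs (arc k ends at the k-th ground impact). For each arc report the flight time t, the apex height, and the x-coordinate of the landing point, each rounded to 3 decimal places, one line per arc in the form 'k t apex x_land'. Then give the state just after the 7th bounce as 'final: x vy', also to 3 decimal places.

1 3.563 26.431 47.530
2 3.528 15.267 94.599
3 2.682 8.818 130.372
4 2.038 5.093 157.559
5 1.549 2.942 178.221
6 1.177 1.699 193.925
7 0.895 0.981 205.859
final: 205.859 3.335

Arc 1: start y=18.870, vy=12.180 → t=3.563, apex=26.431, x_land=47.530, impact vy=-22.772
  bounce: vy ← 0.76·22.772 = 17.307
Arc 2: start y=0.000, vy=17.307 → t=3.528, apex=15.267, x_land=94.599, impact vy=-17.307
  bounce: vy ← 0.76·17.307 = 13.153
Arc 3: start y=0.000, vy=13.153 → t=2.682, apex=8.818, x_land=130.372, impact vy=-13.153
  bounce: vy ← 0.76·13.153 = 9.997
Arc 4: start y=0.000, vy=9.997 → t=2.038, apex=5.093, x_land=157.559, impact vy=-9.997
  bounce: vy ← 0.76·9.997 = 7.597
Arc 5: start y=0.000, vy=7.597 → t=1.549, apex=2.942, x_land=178.221, impact vy=-7.597
  bounce: vy ← 0.76·7.597 = 5.774
Arc 6: start y=0.000, vy=5.774 → t=1.177, apex=1.699, x_land=193.925, impact vy=-5.774
  bounce: vy ← 0.76·5.774 = 4.388
Arc 7: start y=0.000, vy=4.388 → t=0.895, apex=0.981, x_land=205.859, impact vy=-4.388
  bounce: vy ← 0.76·4.388 = 3.335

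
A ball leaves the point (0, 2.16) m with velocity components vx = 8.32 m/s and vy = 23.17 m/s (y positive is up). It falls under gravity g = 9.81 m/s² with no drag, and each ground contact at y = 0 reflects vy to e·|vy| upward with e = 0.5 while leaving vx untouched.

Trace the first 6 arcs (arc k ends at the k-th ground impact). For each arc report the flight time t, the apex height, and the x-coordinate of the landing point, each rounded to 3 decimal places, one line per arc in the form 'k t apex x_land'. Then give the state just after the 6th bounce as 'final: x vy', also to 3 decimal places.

1 4.815 29.522 40.063
2 2.453 7.381 60.474
3 1.227 1.845 70.680
4 0.613 0.461 75.783
5 0.307 0.115 78.334
6 0.153 0.029 79.610
final: 79.610 0.376

Arc 1: start y=2.160, vy=23.170 → t=4.815, apex=29.522, x_land=40.063, impact vy=-24.067
  bounce: vy ← 0.5·24.067 = 12.034
Arc 2: start y=0.000, vy=12.034 → t=2.453, apex=7.381, x_land=60.474, impact vy=-12.034
  bounce: vy ← 0.5·12.034 = 6.017
Arc 3: start y=0.000, vy=6.017 → t=1.227, apex=1.845, x_land=70.680, impact vy=-6.017
  bounce: vy ← 0.5·6.017 = 3.008
Arc 4: start y=0.000, vy=3.008 → t=0.613, apex=0.461, x_land=75.783, impact vy=-3.008
  bounce: vy ← 0.5·3.008 = 1.504
Arc 5: start y=0.000, vy=1.504 → t=0.307, apex=0.115, x_land=78.334, impact vy=-1.504
  bounce: vy ← 0.5·1.504 = 0.752
Arc 6: start y=0.000, vy=0.752 → t=0.153, apex=0.029, x_land=79.610, impact vy=-0.752
  bounce: vy ← 0.5·0.752 = 0.376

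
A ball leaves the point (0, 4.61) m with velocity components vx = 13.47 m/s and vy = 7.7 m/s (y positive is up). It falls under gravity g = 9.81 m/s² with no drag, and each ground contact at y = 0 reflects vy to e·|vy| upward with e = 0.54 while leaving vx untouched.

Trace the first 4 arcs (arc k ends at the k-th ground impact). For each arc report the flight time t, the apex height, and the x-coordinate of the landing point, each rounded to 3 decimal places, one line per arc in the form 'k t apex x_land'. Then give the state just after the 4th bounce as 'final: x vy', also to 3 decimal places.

1 2.032 7.632 27.375
2 1.347 2.225 45.521
3 0.727 0.649 55.320
4 0.393 0.189 60.612
final: 60.612 1.040

Arc 1: start y=4.610, vy=7.700 → t=2.032, apex=7.632, x_land=27.375, impact vy=-12.237
  bounce: vy ← 0.54·12.237 = 6.608
Arc 2: start y=0.000, vy=6.608 → t=1.347, apex=2.225, x_land=45.521, impact vy=-6.608
  bounce: vy ← 0.54·6.608 = 3.568
Arc 3: start y=0.000, vy=3.568 → t=0.727, apex=0.649, x_land=55.320, impact vy=-3.568
  bounce: vy ← 0.54·3.568 = 1.927
Arc 4: start y=0.000, vy=1.927 → t=0.393, apex=0.189, x_land=60.612, impact vy=-1.927
  bounce: vy ← 0.54·1.927 = 1.040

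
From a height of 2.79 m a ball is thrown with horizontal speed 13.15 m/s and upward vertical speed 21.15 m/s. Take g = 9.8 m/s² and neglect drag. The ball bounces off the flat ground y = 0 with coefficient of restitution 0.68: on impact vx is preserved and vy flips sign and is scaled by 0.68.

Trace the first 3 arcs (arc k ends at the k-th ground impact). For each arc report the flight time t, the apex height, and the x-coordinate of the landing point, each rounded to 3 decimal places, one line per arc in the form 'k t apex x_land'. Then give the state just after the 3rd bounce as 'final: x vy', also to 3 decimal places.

Arc 1: start y=2.790, vy=21.150 → t=4.444, apex=25.613, x_land=58.444, impact vy=-22.406
  bounce: vy ← 0.68·22.406 = 15.236
Arc 2: start y=0.000, vy=15.236 → t=3.109, apex=11.843, x_land=99.332, impact vy=-15.236
  bounce: vy ← 0.68·15.236 = 10.360
Arc 3: start y=0.000, vy=10.360 → t=2.114, apex=5.476, x_land=127.136, impact vy=-10.360
  bounce: vy ← 0.68·10.360 = 7.045

1 4.444 25.613 58.444
2 3.109 11.843 99.332
3 2.114 5.476 127.136
final: 127.136 7.045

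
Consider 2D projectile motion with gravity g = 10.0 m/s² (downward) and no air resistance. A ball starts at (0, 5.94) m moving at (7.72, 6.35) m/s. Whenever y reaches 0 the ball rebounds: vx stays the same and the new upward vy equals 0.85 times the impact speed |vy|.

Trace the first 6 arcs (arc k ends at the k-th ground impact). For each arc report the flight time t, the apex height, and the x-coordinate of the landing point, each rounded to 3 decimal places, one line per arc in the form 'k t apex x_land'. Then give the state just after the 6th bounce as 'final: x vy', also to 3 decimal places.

1 1.896 7.956 14.640
2 2.144 5.748 31.196
3 1.823 4.153 45.267
4 1.549 3.001 57.229
5 1.317 2.168 67.395
6 1.119 1.566 76.037
final: 76.037 4.758

Arc 1: start y=5.940, vy=6.350 → t=1.896, apex=7.956, x_land=14.640, impact vy=-12.614
  bounce: vy ← 0.85·12.614 = 10.722
Arc 2: start y=0.000, vy=10.722 → t=2.144, apex=5.748, x_land=31.196, impact vy=-10.722
  bounce: vy ← 0.85·10.722 = 9.114
Arc 3: start y=0.000, vy=9.114 → t=1.823, apex=4.153, x_land=45.267, impact vy=-9.114
  bounce: vy ← 0.85·9.114 = 7.747
Arc 4: start y=0.000, vy=7.747 → t=1.549, apex=3.001, x_land=57.229, impact vy=-7.747
  bounce: vy ← 0.85·7.747 = 6.585
Arc 5: start y=0.000, vy=6.585 → t=1.317, apex=2.168, x_land=67.395, impact vy=-6.585
  bounce: vy ← 0.85·6.585 = 5.597
Arc 6: start y=0.000, vy=5.597 → t=1.119, apex=1.566, x_land=76.037, impact vy=-5.597
  bounce: vy ← 0.85·5.597 = 4.758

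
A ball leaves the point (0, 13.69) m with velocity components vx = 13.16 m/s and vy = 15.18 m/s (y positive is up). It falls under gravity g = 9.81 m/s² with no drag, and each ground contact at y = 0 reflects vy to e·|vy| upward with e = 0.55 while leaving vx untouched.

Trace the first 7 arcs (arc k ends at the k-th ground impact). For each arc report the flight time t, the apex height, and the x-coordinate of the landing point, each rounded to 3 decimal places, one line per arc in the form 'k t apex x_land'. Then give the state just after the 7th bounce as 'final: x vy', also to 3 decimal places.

Arc 1: start y=13.690, vy=15.180 → t=3.825, apex=25.435, x_land=50.331, impact vy=-22.339
  bounce: vy ← 0.55·22.339 = 12.286
Arc 2: start y=0.000, vy=12.286 → t=2.505, apex=7.694, x_land=83.296, impact vy=-12.286
  bounce: vy ← 0.55·12.286 = 6.758
Arc 3: start y=0.000, vy=6.758 → t=1.378, apex=2.327, x_land=101.426, impact vy=-6.758
  bounce: vy ← 0.55·6.758 = 3.717
Arc 4: start y=0.000, vy=3.717 → t=0.758, apex=0.704, x_land=111.398, impact vy=-3.717
  bounce: vy ← 0.55·3.717 = 2.044
Arc 5: start y=0.000, vy=2.044 → t=0.417, apex=0.213, x_land=116.882, impact vy=-2.044
  bounce: vy ← 0.55·2.044 = 1.124
Arc 6: start y=0.000, vy=1.124 → t=0.229, apex=0.064, x_land=119.898, impact vy=-1.124
  bounce: vy ← 0.55·1.124 = 0.618
Arc 7: start y=0.000, vy=0.618 → t=0.126, apex=0.019, x_land=121.557, impact vy=-0.618
  bounce: vy ← 0.55·0.618 = 0.340

1 3.825 25.435 50.331
2 2.505 7.694 83.296
3 1.378 2.327 101.426
4 0.758 0.704 111.398
5 0.417 0.213 116.882
6 0.229 0.064 119.898
7 0.126 0.019 121.557
final: 121.557 0.340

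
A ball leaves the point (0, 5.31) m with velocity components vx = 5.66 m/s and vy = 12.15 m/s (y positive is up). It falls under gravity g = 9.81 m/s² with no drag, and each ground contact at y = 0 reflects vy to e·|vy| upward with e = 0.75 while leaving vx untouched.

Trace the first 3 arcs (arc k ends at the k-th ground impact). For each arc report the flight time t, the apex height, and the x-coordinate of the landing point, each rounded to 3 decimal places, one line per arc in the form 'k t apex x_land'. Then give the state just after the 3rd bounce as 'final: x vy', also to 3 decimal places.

Arc 1: start y=5.310, vy=12.150 → t=2.856, apex=12.834, x_land=16.166, impact vy=-15.868
  bounce: vy ← 0.75·15.868 = 11.901
Arc 2: start y=0.000, vy=11.901 → t=2.426, apex=7.219, x_land=29.899, impact vy=-11.901
  bounce: vy ← 0.75·11.901 = 8.926
Arc 3: start y=0.000, vy=8.926 → t=1.820, apex=4.061, x_land=40.199, impact vy=-8.926
  bounce: vy ← 0.75·8.926 = 6.694

1 2.856 12.834 16.166
2 2.426 7.219 29.899
3 1.820 4.061 40.199
final: 40.199 6.694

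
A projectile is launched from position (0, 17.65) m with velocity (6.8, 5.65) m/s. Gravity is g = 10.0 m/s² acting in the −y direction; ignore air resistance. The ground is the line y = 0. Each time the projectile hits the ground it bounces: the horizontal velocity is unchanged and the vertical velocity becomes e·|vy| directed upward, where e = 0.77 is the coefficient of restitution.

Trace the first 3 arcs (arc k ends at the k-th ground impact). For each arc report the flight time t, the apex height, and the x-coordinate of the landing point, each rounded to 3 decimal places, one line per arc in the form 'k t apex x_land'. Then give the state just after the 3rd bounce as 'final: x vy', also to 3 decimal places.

Arc 1: start y=17.650, vy=5.650 → t=2.527, apex=19.246, x_land=17.183, impact vy=-19.619
  bounce: vy ← 0.77·19.619 = 15.107
Arc 2: start y=0.000, vy=15.107 → t=3.021, apex=11.411, x_land=37.729, impact vy=-15.107
  bounce: vy ← 0.77·15.107 = 11.632
Arc 3: start y=0.000, vy=11.632 → t=2.326, apex=6.766, x_land=53.549, impact vy=-11.632
  bounce: vy ← 0.77·11.632 = 8.957

1 2.527 19.246 17.183
2 3.021 11.411 37.729
3 2.326 6.766 53.549
final: 53.549 8.957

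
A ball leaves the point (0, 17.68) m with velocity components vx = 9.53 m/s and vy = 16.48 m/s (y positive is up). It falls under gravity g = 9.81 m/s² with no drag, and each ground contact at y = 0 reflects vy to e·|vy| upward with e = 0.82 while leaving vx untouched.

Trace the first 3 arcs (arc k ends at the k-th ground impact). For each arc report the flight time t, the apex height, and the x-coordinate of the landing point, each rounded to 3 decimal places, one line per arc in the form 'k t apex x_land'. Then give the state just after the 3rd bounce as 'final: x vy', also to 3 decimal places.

1 4.215 31.523 40.169
2 4.158 21.196 79.790
3 3.409 14.252 112.280
final: 112.280 13.712

Arc 1: start y=17.680, vy=16.480 → t=4.215, apex=31.523, x_land=40.169, impact vy=-24.869
  bounce: vy ← 0.82·24.869 = 20.393
Arc 2: start y=0.000, vy=20.393 → t=4.158, apex=21.196, x_land=79.790, impact vy=-20.393
  bounce: vy ← 0.82·20.393 = 16.722
Arc 3: start y=0.000, vy=16.722 → t=3.409, apex=14.252, x_land=112.280, impact vy=-16.722
  bounce: vy ← 0.82·16.722 = 13.712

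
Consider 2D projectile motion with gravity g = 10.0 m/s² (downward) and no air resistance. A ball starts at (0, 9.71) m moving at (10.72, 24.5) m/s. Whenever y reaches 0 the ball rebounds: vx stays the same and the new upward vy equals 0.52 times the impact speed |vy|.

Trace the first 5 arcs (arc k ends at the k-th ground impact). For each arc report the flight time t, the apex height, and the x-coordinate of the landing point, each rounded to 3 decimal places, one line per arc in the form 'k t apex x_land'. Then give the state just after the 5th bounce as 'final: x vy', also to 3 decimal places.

1 5.269 39.722 56.479
2 2.931 10.741 87.903
3 1.524 2.904 104.244
4 0.793 0.785 112.741
5 0.412 0.212 117.159
final: 117.159 1.072

Arc 1: start y=9.710, vy=24.500 → t=5.269, apex=39.722, x_land=56.479, impact vy=-28.186
  bounce: vy ← 0.52·28.186 = 14.657
Arc 2: start y=0.000, vy=14.657 → t=2.931, apex=10.741, x_land=87.903, impact vy=-14.657
  bounce: vy ← 0.52·14.657 = 7.621
Arc 3: start y=0.000, vy=7.621 → t=1.524, apex=2.904, x_land=104.244, impact vy=-7.621
  bounce: vy ← 0.52·7.621 = 3.963
Arc 4: start y=0.000, vy=3.963 → t=0.793, apex=0.785, x_land=112.741, impact vy=-3.963
  bounce: vy ← 0.52·3.963 = 2.061
Arc 5: start y=0.000, vy=2.061 → t=0.412, apex=0.212, x_land=117.159, impact vy=-2.061
  bounce: vy ← 0.52·2.061 = 1.072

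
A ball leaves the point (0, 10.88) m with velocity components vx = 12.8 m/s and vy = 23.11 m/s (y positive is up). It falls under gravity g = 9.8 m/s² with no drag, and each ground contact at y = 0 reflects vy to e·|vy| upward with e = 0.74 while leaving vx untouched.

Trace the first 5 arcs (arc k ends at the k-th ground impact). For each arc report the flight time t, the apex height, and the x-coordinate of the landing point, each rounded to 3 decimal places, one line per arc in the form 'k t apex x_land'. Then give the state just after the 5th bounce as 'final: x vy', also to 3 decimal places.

1 5.148 38.129 65.890
2 4.128 20.879 118.735
3 3.055 11.433 157.839
4 2.261 6.261 186.777
5 1.673 3.429 208.191
final: 208.191 6.066

Arc 1: start y=10.880, vy=23.110 → t=5.148, apex=38.129, x_land=65.890, impact vy=-27.337
  bounce: vy ← 0.74·27.337 = 20.229
Arc 2: start y=0.000, vy=20.229 → t=4.128, apex=20.879, x_land=118.735, impact vy=-20.229
  bounce: vy ← 0.74·20.229 = 14.970
Arc 3: start y=0.000, vy=14.970 → t=3.055, apex=11.433, x_land=157.839, impact vy=-14.970
  bounce: vy ← 0.74·14.970 = 11.078
Arc 4: start y=0.000, vy=11.078 → t=2.261, apex=6.261, x_land=186.777, impact vy=-11.078
  bounce: vy ← 0.74·11.078 = 8.197
Arc 5: start y=0.000, vy=8.197 → t=1.673, apex=3.429, x_land=208.191, impact vy=-8.197
  bounce: vy ← 0.74·8.197 = 6.066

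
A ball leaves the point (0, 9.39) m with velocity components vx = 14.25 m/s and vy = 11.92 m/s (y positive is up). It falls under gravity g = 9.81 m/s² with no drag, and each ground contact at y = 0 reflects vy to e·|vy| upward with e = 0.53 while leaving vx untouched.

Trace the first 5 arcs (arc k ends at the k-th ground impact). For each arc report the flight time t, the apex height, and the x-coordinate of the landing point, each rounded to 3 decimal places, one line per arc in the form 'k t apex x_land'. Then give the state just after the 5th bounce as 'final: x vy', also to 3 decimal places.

Arc 1: start y=9.390, vy=11.920 → t=3.057, apex=16.632, x_land=43.555, impact vy=-18.064
  bounce: vy ← 0.53·18.064 = 9.574
Arc 2: start y=0.000, vy=9.574 → t=1.952, apex=4.672, x_land=71.370, impact vy=-9.574
  bounce: vy ← 0.53·9.574 = 5.074
Arc 3: start y=0.000, vy=5.074 → t=1.035, apex=1.312, x_land=86.111, impact vy=-5.074
  bounce: vy ← 0.53·5.074 = 2.689
Arc 4: start y=0.000, vy=2.689 → t=0.548, apex=0.369, x_land=93.925, impact vy=-2.689
  bounce: vy ← 0.53·2.689 = 1.425
Arc 5: start y=0.000, vy=1.425 → t=0.291, apex=0.104, x_land=98.066, impact vy=-1.425
  bounce: vy ← 0.53·1.425 = 0.755

1 3.057 16.632 43.555
2 1.952 4.672 71.370
3 1.035 1.312 86.111
4 0.548 0.369 93.925
5 0.291 0.104 98.066
final: 98.066 0.755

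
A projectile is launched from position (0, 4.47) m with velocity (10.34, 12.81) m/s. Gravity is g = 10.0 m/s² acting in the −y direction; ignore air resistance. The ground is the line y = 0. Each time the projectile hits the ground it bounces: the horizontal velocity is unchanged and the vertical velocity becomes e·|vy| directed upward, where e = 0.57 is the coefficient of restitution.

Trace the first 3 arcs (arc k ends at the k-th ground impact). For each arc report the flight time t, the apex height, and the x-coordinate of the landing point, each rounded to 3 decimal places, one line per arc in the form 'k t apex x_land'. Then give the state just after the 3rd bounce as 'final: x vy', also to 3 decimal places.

1 2.873 12.675 29.708
2 1.815 4.118 48.476
3 1.035 1.338 59.174
final: 59.174 2.949

Arc 1: start y=4.470, vy=12.810 → t=2.873, apex=12.675, x_land=29.708, impact vy=-15.922
  bounce: vy ← 0.57·15.922 = 9.075
Arc 2: start y=0.000, vy=9.075 → t=1.815, apex=4.118, x_land=48.476, impact vy=-9.075
  bounce: vy ← 0.57·9.075 = 5.173
Arc 3: start y=0.000, vy=5.173 → t=1.035, apex=1.338, x_land=59.174, impact vy=-5.173
  bounce: vy ← 0.57·5.173 = 2.949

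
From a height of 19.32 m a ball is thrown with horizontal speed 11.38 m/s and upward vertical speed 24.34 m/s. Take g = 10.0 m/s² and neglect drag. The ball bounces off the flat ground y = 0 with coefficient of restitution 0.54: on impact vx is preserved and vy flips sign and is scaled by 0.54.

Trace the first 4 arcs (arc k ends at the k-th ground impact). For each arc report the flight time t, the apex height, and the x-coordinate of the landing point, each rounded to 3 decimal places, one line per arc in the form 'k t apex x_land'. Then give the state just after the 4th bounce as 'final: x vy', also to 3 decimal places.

Arc 1: start y=19.320, vy=24.340 → t=5.563, apex=48.942, x_land=63.303, impact vy=-31.286
  bounce: vy ← 0.54·31.286 = 16.895
Arc 2: start y=0.000, vy=16.895 → t=3.379, apex=14.271, x_land=101.755, impact vy=-16.895
  bounce: vy ← 0.54·16.895 = 9.123
Arc 3: start y=0.000, vy=9.123 → t=1.825, apex=4.162, x_land=122.519, impact vy=-9.123
  bounce: vy ← 0.54·9.123 = 4.926
Arc 4: start y=0.000, vy=4.926 → t=0.985, apex=1.214, x_land=133.732, impact vy=-4.926
  bounce: vy ← 0.54·4.926 = 2.660

1 5.563 48.942 63.303
2 3.379 14.271 101.755
3 1.825 4.162 122.519
4 0.985 1.214 133.732
final: 133.732 2.660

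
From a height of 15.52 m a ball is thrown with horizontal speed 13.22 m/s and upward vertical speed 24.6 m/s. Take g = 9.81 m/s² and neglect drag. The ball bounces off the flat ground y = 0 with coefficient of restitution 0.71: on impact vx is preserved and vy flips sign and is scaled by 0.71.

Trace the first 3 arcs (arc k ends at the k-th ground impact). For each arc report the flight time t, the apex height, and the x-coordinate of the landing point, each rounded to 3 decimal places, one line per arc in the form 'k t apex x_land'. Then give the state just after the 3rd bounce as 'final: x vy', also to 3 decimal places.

Arc 1: start y=15.520, vy=24.600 → t=5.582, apex=46.364, x_land=73.796, impact vy=-30.161
  bounce: vy ← 0.71·30.161 = 21.414
Arc 2: start y=0.000, vy=21.414 → t=4.366, apex=23.372, x_land=131.511, impact vy=-21.414
  bounce: vy ← 0.71·21.414 = 15.204
Arc 3: start y=0.000, vy=15.204 → t=3.100, apex=11.782, x_land=172.489, impact vy=-15.204
  bounce: vy ← 0.71·15.204 = 10.795

1 5.582 46.364 73.796
2 4.366 23.372 131.511
3 3.100 11.782 172.489
final: 172.489 10.795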